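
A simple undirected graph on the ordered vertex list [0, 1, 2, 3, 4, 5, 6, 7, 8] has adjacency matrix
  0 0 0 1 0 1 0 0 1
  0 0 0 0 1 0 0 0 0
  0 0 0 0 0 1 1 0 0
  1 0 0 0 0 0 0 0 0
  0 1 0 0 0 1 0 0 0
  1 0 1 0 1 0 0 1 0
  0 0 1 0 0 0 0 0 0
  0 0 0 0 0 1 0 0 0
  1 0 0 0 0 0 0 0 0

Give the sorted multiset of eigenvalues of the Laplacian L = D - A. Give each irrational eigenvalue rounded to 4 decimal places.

With the vertex order [0, 1, 2, 3, 4, 5, 6, 7, 8], the degrees are [3, 1, 2, 1, 2, 4, 1, 1, 1], giving D = diag(3, 1, 2, 1, 2, 4, 1, 1, 1) and L = D - A. The multiplicity of 0 as a Laplacian eigenvalue equals the number of connected components. By the matrix-tree theorem the graph has (1/9) * product of the nonzero eigenvalues = 1 spanning tree.

[0, 0.3047, 0.3820, 0.7566, 1, 2.0960, 2.6180, 3.4609, 5.3818]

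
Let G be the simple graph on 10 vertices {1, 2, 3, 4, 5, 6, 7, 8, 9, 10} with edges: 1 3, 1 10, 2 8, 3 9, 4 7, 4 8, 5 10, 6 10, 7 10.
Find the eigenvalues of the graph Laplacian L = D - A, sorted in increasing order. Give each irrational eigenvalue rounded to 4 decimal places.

[0, 0.1490, 0.3621, 1, 1, 1.4749, 2.2401, 3.1091, 3.4819, 5.1830]

Each diagonal entry of L is the vertex degree and each off-diagonal entry is -1 where an edge is present, 0 otherwise; in the order [1, 2, 3, 4, 5, 6, 7, 8, 9, 10] the diagonal is [2, 1, 2, 2, 1, 1, 2, 2, 1, 4]. L is symmetric positive semidefinite, so every eigenvalue is real and nonnegative. The single zero eigenvalue shows the graph is connected. There is one zero in the spectrum, matching the 1 component. The eigenvalues sum to 18, which equals trace(L) = 2|E|.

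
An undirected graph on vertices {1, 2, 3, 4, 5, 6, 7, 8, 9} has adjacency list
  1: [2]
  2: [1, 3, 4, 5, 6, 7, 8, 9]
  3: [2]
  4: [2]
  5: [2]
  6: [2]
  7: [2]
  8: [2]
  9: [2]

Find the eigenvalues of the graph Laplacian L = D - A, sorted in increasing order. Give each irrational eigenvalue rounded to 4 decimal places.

[0, 1, 1, 1, 1, 1, 1, 1, 9]

Each diagonal entry of L is the vertex degree and each off-diagonal entry is -1 where an edge is present, 0 otherwise; in the order [1, 2, 3, 4, 5, 6, 7, 8, 9] the diagonal is [1, 8, 1, 1, 1, 1, 1, 1, 1]. The multiplicity of 0 as a Laplacian eigenvalue equals the number of connected components. The single zero eigenvalue shows the graph is connected. The largest eigenvalue, 9, is at most the vertex count 9.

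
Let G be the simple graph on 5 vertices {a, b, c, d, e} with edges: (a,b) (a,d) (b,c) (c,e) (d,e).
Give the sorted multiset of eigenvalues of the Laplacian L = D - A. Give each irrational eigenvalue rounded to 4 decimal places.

Reading degrees in the order [a, b, c, d, e] gives [2, 2, 2, 2, 2]; set D = diag(2, 2, 2, 2, 2) and form L = D - A. The multiplicity of 0 as a Laplacian eigenvalue equals the number of connected components. The largest eigenvalue, 3.6180, is at most the vertex count 5.

[0, 1.3820, 1.3820, 3.6180, 3.6180]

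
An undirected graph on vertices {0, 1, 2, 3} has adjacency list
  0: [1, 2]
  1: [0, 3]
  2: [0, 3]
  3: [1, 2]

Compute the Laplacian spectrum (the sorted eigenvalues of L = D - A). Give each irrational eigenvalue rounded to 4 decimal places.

With the vertex order [0, 1, 2, 3], the degrees are [2, 2, 2, 2], giving D = diag(2, 2, 2, 2) and L = D - A. Since every row of L sums to 0, the all-ones vector is in the kernel and 0 is an eigenvalue.

[0, 2, 2, 4]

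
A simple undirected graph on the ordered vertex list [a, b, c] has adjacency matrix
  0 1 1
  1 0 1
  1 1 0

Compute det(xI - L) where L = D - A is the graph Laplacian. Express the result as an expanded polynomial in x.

x^3 - 6x^2 + 9x

Each diagonal entry of L is the vertex degree and each off-diagonal entry is -1 where an edge is present, 0 otherwise; in the order [a, b, c] the diagonal is [2, 2, 2]. Computing det(xI - L) by cofactor expansion (or equivalently via sum-over-permutations) gives x^3 - 6x^2 + 9x. The constant term is 0 because L is singular (the all-ones vector lies in its kernel).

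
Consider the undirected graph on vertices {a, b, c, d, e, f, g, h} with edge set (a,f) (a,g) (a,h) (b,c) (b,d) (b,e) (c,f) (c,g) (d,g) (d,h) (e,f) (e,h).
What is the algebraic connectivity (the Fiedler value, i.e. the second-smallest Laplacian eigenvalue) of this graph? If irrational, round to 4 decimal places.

Each diagonal entry of L is the vertex degree and each off-diagonal entry is -1 where an edge is present, 0 otherwise; in the order [a, b, c, d, e, f, g, h] the diagonal is [3, 3, 3, 3, 3, 3, 3, 3]. The smallest Laplacian eigenvalue is always 0. The next one, lambda_2 = 2, measures how hard the graph is to disconnect: larger values mean better connectivity. The eigenvalues sum to 24, which equals trace(L) = 2|E|. There is one zero in the spectrum, matching the 1 component.

2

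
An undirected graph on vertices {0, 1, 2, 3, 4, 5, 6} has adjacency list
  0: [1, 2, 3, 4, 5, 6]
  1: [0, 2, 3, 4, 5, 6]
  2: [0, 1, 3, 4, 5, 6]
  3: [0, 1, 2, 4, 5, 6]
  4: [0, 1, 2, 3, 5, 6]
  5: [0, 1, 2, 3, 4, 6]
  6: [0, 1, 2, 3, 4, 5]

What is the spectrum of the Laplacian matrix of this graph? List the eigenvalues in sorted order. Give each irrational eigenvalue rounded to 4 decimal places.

[0, 7, 7, 7, 7, 7, 7]

Each diagonal entry of L is the vertex degree and each off-diagonal entry is -1 where an edge is present, 0 otherwise; in the order [0, 1, 2, 3, 4, 5, 6] the diagonal is [6, 6, 6, 6, 6, 6, 6]. L is symmetric positive semidefinite, so every eigenvalue is real and nonnegative. The single zero eigenvalue shows the graph is connected. By the matrix-tree theorem the graph has (1/7) * product of the nonzero eigenvalues = 16807 spanning trees.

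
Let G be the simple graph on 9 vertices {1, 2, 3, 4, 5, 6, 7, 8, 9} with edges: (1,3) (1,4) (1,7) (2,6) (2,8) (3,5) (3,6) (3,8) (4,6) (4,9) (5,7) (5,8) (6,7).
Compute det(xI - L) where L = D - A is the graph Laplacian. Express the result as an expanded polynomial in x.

With the vertex order [1, 2, 3, 4, 5, 6, 7, 8, 9], the degrees are [3, 2, 4, 3, 3, 4, 3, 3, 1], giving D = diag(3, 2, 4, 3, 3, 4, 3, 3, 1) and L = D - A. L has integer entries, so p(x) = det(xI - L) has integer coefficients. Expanding the determinant yields x^9 - 26x^8 + 284x^7 - 1696x^6 + 6023x^5 - 12920x^4 + 16151x^3 - 10548x^2 + 2655x. Since p(0) = det(-L) = 0, x divides p(x). By the matrix-tree theorem the graph has (1/9) * product of the nonzero eigenvalues = 295 spanning trees.

x^9 - 26x^8 + 284x^7 - 1696x^6 + 6023x^5 - 12920x^4 + 16151x^3 - 10548x^2 + 2655x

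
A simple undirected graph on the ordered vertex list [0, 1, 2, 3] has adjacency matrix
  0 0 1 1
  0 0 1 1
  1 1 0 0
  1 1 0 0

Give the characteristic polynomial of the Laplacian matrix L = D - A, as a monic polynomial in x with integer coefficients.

x^4 - 8x^3 + 20x^2 - 16x

Reading degrees in the order [0, 1, 2, 3] gives [2, 2, 2, 2]; set D = diag(2, 2, 2, 2) and form L = D - A. L has integer entries, so p(x) = det(xI - L) has integer coefficients. Expanding the determinant yields x^4 - 8x^3 + 20x^2 - 16x. The constant term is 0 because L is singular (the all-ones vector lies in its kernel). The eigenvalues sum to 8, which equals trace(L) = 2|E|.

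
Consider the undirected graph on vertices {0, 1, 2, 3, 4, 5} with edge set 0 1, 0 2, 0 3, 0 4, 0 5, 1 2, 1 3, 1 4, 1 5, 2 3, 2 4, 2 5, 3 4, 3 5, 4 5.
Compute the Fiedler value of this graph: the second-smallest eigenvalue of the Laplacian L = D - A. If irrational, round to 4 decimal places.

6

With the vertex order [0, 1, 2, 3, 4, 5], the degrees are [5, 5, 5, 5, 5, 5], giving D = diag(5, 5, 5, 5, 5, 5) and L = D - A. Computing the eigenvalues of L and sorting gives [0, 6, 6, 6, 6, 6]. The Fiedler value lambda_2 = 6 is strictly positive, so the graph is connected. By the matrix-tree theorem the graph has (1/6) * product of the nonzero eigenvalues = 1296 spanning trees.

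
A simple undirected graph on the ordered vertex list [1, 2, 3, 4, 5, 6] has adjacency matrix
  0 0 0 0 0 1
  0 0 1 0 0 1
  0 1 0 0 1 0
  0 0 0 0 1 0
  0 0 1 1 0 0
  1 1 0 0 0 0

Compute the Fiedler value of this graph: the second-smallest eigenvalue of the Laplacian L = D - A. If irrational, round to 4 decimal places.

With the vertex order [1, 2, 3, 4, 5, 6], the degrees are [1, 2, 2, 1, 2, 2], giving D = diag(1, 2, 2, 1, 2, 2) and L = D - A. The smallest Laplacian eigenvalue is always 0. The next one, lambda_2 = 0.2679, measures how hard the graph is to disconnect: larger values mean better connectivity.

0.2679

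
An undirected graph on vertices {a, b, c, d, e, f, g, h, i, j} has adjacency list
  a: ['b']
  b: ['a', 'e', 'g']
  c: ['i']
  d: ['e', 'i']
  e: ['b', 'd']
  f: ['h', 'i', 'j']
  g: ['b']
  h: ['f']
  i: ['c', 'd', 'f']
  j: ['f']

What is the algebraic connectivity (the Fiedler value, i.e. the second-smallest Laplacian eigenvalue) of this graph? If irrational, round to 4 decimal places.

0.1338

With the vertex order [a, b, c, d, e, f, g, h, i, j], the degrees are [1, 3, 1, 2, 2, 3, 1, 1, 3, 1], giving D = diag(1, 3, 1, 2, 2, 3, 1, 1, 3, 1) and L = D - A. Computing the eigenvalues of L and sorting gives [0, 0.1338, 0.5188, 1, 1, 1, 2.3111, 3.2108, 4.1701, 4.6554]. The Fiedler value lambda_2 = 0.1338 is strictly positive, so the graph is connected. There is one zero in the spectrum, matching the 1 component.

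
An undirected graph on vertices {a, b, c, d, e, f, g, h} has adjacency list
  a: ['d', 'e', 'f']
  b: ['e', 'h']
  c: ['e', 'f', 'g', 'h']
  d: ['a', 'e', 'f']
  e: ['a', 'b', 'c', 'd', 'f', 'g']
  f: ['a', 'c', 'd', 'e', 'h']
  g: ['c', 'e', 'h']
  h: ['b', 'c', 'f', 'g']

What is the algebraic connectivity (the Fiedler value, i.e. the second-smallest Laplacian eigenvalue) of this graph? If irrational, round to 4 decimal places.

1.5330

With the vertex order [a, b, c, d, e, f, g, h], the degrees are [3, 2, 4, 3, 6, 5, 3, 4], giving D = diag(3, 2, 4, 3, 6, 5, 3, 4) and L = D - A. The sorted Laplacian eigenvalues are [0, 1.5330, 2.1358, 4, 4, 4.8499, 6.1515, 7.3298]; the algebraic connectivity is the second entry, 1.5330.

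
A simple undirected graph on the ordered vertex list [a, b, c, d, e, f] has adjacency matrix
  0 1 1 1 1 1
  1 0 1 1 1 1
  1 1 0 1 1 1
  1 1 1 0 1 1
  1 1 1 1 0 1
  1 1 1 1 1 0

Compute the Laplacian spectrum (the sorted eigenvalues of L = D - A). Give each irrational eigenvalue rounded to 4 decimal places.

With the vertex order [a, b, c, d, e, f], the degrees are [5, 5, 5, 5, 5, 5], giving D = diag(5, 5, 5, 5, 5, 5) and L = D - A. L is symmetric positive semidefinite, so every eigenvalue is real and nonnegative. There is one zero in the spectrum, matching the 1 component. The largest eigenvalue, 6, is at most the vertex count 6.

[0, 6, 6, 6, 6, 6]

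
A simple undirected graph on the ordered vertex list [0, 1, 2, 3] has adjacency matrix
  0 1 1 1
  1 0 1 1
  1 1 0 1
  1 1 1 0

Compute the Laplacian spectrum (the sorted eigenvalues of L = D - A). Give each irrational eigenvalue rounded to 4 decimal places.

With the vertex order [0, 1, 2, 3], the degrees are [3, 3, 3, 3], giving D = diag(3, 3, 3, 3) and L = D - A. Diagonalising L (or applying a numerical eigensolver to the 4x4 matrix) gives the spectrum above. The eigenvalues sum to 12, which equals trace(L) = 2|E|.

[0, 4, 4, 4]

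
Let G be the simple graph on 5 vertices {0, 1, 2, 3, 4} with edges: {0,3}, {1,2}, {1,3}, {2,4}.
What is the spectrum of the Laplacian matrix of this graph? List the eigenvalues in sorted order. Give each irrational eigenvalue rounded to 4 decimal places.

[0, 0.3820, 1.3820, 2.6180, 3.6180]

Each diagonal entry of L is the vertex degree and each off-diagonal entry is -1 where an edge is present, 0 otherwise; in the order [0, 1, 2, 3, 4] the diagonal is [1, 2, 2, 2, 1]. Diagonalising L (or applying a numerical eigensolver to the 5x5 matrix) gives the spectrum above. The single zero eigenvalue shows the graph is connected. There is one zero in the spectrum, matching the 1 component.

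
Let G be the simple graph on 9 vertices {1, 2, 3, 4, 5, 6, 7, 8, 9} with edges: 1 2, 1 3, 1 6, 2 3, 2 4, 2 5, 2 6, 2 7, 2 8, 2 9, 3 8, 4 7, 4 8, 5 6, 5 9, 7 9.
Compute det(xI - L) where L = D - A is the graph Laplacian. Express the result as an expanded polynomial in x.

x^9 - 32x^8 + 428x^7 - 3136x^6 + 13786x^5 - 37232x^4 + 60276x^3 - 53424x^2 + 19845x

Reading degrees in the order [1, 2, 3, 4, 5, 6, 7, 8, 9] gives [3, 8, 3, 3, 3, 3, 3, 3, 3]; set D = diag(3, 8, 3, 3, 3, 3, 3, 3, 3) and form L = D - A. L has integer entries, so p(x) = det(xI - L) has integer coefficients. Expanding the determinant yields x^9 - 32x^8 + 428x^7 - 3136x^6 + 13786x^5 - 37232x^4 + 60276x^3 - 53424x^2 + 19845x. Since p(0) = det(-L) = 0, x divides p(x). The largest eigenvalue, 9, is at most the vertex count 9.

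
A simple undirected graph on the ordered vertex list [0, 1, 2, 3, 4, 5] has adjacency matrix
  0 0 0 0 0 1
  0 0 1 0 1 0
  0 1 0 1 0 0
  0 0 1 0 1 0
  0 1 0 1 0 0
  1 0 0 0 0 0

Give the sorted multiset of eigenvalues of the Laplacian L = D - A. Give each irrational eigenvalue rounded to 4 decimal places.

Each diagonal entry of L is the vertex degree and each off-diagonal entry is -1 where an edge is present, 0 otherwise; in the order [0, 1, 2, 3, 4, 5] the diagonal is [1, 2, 2, 2, 2, 1]. L is symmetric positive semidefinite, so every eigenvalue is real and nonnegative. The 2 zero eigenvalues correspond to the 2 connected components. There are 2 zeros in the spectrum, matching the 2 components. The eigenvalues sum to 10, which equals trace(L) = 2|E|.

[0, 0, 2, 2, 2, 4]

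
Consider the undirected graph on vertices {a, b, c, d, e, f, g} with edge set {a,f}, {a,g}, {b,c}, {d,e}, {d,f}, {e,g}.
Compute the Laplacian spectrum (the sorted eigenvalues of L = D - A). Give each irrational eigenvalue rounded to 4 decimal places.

[0, 0, 1.3820, 1.3820, 2, 3.6180, 3.6180]

Reading degrees in the order [a, b, c, d, e, f, g] gives [2, 1, 1, 2, 2, 2, 2]; set D = diag(2, 1, 1, 2, 2, 2, 2) and form L = D - A. The multiplicity of 0 as a Laplacian eigenvalue equals the number of connected components. The 2 zero eigenvalues correspond to the 2 connected components.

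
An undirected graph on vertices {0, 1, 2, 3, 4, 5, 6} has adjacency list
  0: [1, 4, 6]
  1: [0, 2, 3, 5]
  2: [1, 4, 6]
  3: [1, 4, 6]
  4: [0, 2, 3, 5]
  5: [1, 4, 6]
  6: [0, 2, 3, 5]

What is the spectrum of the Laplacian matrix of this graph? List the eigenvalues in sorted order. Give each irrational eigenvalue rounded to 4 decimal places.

[0, 3, 3, 3, 4, 4, 7]

Reading degrees in the order [0, 1, 2, 3, 4, 5, 6] gives [3, 4, 3, 3, 4, 3, 4]; set D = diag(3, 4, 3, 3, 4, 3, 4) and form L = D - A. Since every row of L sums to 0, the all-ones vector is in the kernel and 0 is an eigenvalue. The single zero eigenvalue shows the graph is connected. There is one zero in the spectrum, matching the 1 component.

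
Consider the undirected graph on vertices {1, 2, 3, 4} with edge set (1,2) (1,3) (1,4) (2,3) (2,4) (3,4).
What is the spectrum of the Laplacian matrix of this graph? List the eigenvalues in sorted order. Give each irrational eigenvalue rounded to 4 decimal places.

Each diagonal entry of L is the vertex degree and each off-diagonal entry is -1 where an edge is present, 0 otherwise; in the order [1, 2, 3, 4] the diagonal is [3, 3, 3, 3]. L is symmetric positive semidefinite, so every eigenvalue is real and nonnegative. The largest eigenvalue, 4, is at most the vertex count 4. The eigenvalues sum to 12, which equals trace(L) = 2|E|.

[0, 4, 4, 4]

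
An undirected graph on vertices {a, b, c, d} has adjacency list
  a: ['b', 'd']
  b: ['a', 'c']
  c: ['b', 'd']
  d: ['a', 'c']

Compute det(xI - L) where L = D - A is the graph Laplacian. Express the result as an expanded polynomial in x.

Reading degrees in the order [a, b, c, d] gives [2, 2, 2, 2]; set D = diag(2, 2, 2, 2) and form L = D - A. Computing det(xI - L) by cofactor expansion (or equivalently via sum-over-permutations) gives x^4 - 8x^3 + 20x^2 - 16x. The constant term is 0 because L is singular (the all-ones vector lies in its kernel). By the matrix-tree theorem the graph has (1/4) * product of the nonzero eigenvalues = 4 spanning trees.

x^4 - 8x^3 + 20x^2 - 16x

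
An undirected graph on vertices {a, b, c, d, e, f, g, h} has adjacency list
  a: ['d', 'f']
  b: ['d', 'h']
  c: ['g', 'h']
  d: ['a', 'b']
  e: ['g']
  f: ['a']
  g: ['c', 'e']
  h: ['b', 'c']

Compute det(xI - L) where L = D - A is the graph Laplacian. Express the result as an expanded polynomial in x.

x^8 - 14x^7 + 78x^6 - 220x^5 + 330x^4 - 252x^3 + 84x^2 - 8x

Each diagonal entry of L is the vertex degree and each off-diagonal entry is -1 where an edge is present, 0 otherwise; in the order [a, b, c, d, e, f, g, h] the diagonal is [2, 2, 2, 2, 1, 1, 2, 2]. Computing det(xI - L) by cofactor expansion (or equivalently via sum-over-permutations) gives x^8 - 14x^7 + 78x^6 - 220x^5 + 330x^4 - 252x^3 + 84x^2 - 8x. Since p(0) = det(-L) = 0, x divides p(x). The eigenvalues sum to 14, which equals trace(L) = 2|E|.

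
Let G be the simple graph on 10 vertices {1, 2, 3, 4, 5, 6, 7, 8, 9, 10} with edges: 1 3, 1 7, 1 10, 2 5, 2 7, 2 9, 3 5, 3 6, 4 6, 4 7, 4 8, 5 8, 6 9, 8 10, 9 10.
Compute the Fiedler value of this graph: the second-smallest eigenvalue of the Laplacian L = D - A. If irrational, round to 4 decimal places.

2

Reading degrees in the order [1, 2, 3, 4, 5, 6, 7, 8, 9, 10] gives [3, 3, 3, 3, 3, 3, 3, 3, 3, 3]; set D = diag(3, 3, 3, 3, 3, 3, 3, 3, 3, 3) and form L = D - A. The sorted Laplacian eigenvalues are [0, 2, 2, 2, 2, 2, 5, 5, 5, 5]; the algebraic connectivity is the second entry, 2.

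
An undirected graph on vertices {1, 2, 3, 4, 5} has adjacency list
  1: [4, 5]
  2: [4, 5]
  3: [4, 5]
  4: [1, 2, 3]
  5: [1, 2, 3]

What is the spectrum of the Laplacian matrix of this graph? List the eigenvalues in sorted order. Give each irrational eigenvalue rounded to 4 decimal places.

Reading degrees in the order [1, 2, 3, 4, 5] gives [2, 2, 2, 3, 3]; set D = diag(2, 2, 2, 3, 3) and form L = D - A. L is symmetric positive semidefinite, so every eigenvalue is real and nonnegative. There is one zero in the spectrum, matching the 1 component.

[0, 2, 2, 3, 5]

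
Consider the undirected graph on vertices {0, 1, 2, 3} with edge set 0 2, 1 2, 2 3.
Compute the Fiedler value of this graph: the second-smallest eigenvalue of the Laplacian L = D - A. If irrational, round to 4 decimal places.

1

Reading degrees in the order [0, 1, 2, 3] gives [1, 1, 3, 1]; set D = diag(1, 1, 3, 1) and form L = D - A. The sorted Laplacian eigenvalues are [0, 1, 1, 4]; the algebraic connectivity is the second entry, 1. The eigenvalues sum to 6, which equals trace(L) = 2|E|. The largest eigenvalue, 4, is at most the vertex count 4.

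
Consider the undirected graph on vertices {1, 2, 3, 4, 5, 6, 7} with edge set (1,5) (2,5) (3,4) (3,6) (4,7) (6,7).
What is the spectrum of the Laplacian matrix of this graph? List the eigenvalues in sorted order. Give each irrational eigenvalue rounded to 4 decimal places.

[0, 0, 1, 2, 2, 3, 4]

Reading degrees in the order [1, 2, 3, 4, 5, 6, 7] gives [1, 1, 2, 2, 2, 2, 2]; set D = diag(1, 1, 2, 2, 2, 2, 2) and form L = D - A. Diagonalising L (or applying a numerical eigensolver to the 7x7 matrix) gives the spectrum above. The 2 zero eigenvalues correspond to the 2 connected components. The eigenvalues sum to 12, which equals trace(L) = 2|E|.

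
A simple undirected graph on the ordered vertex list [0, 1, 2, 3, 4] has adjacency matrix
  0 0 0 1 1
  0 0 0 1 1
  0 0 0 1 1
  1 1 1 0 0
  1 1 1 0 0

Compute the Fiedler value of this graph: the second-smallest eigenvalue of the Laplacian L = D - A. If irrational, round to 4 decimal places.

2

With the vertex order [0, 1, 2, 3, 4], the degrees are [2, 2, 2, 3, 3], giving D = diag(2, 2, 2, 3, 3) and L = D - A. The sorted Laplacian eigenvalues are [0, 2, 2, 3, 5]; the algebraic connectivity is the second entry, 2. The eigenvalues sum to 12, which equals trace(L) = 2|E|. The largest eigenvalue, 5, is at most the vertex count 5.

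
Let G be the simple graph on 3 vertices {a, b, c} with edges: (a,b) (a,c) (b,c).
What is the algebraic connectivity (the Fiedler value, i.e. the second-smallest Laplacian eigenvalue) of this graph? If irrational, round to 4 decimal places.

3

Reading degrees in the order [a, b, c] gives [2, 2, 2]; set D = diag(2, 2, 2) and form L = D - A. Computing the eigenvalues of L and sorting gives [0, 3, 3]. The Fiedler value lambda_2 = 3 is strictly positive, so the graph is connected. There is one zero in the spectrum, matching the 1 component.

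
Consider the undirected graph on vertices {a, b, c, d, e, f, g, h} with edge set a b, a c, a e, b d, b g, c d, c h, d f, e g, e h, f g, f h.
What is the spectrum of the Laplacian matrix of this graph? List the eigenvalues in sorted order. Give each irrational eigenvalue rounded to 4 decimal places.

Reading degrees in the order [a, b, c, d, e, f, g, h] gives [3, 3, 3, 3, 3, 3, 3, 3]; set D = diag(3, 3, 3, 3, 3, 3, 3, 3) and form L = D - A. The multiplicity of 0 as a Laplacian eigenvalue equals the number of connected components. The eigenvalues sum to 24, which equals trace(L) = 2|E|. The largest eigenvalue, 6, is at most the vertex count 8.

[0, 2, 2, 2, 4, 4, 4, 6]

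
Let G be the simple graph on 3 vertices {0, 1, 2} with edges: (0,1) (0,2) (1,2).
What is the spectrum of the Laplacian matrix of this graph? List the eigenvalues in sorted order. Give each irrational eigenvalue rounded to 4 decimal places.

With the vertex order [0, 1, 2], the degrees are [2, 2, 2], giving D = diag(2, 2, 2) and L = D - A. Since every row of L sums to 0, the all-ones vector is in the kernel and 0 is an eigenvalue. The largest eigenvalue, 3, is at most the vertex count 3. There is one zero in the spectrum, matching the 1 component.

[0, 3, 3]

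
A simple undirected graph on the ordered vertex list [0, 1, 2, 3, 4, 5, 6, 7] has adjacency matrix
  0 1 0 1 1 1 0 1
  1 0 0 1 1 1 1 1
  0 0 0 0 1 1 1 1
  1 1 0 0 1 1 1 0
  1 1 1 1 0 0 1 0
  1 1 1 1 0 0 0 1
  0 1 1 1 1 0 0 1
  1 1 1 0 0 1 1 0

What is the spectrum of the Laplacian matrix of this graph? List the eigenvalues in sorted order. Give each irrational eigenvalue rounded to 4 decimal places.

[0, 3.6377, 4.1981, 5.1742, 5.5550, 6.6796, 7.2470, 7.5085]

With the vertex order [0, 1, 2, 3, 4, 5, 6, 7], the degrees are [5, 6, 4, 5, 5, 5, 5, 5], giving D = diag(5, 6, 4, 5, 5, 5, 5, 5) and L = D - A. Since every row of L sums to 0, the all-ones vector is in the kernel and 0 is an eigenvalue. The single zero eigenvalue shows the graph is connected. The largest eigenvalue, 7.5085, is at most the vertex count 8. There is one zero in the spectrum, matching the 1 component.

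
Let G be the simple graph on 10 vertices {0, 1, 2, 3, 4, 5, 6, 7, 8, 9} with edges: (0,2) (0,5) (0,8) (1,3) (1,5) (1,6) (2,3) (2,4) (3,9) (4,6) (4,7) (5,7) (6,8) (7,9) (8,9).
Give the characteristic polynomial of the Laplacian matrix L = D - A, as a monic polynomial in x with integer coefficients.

x^10 - 30x^9 + 390x^8 - 2880x^7 + 13305x^6 - 39882x^5 + 77640x^4 - 94800x^3 + 66000x^2 - 20000x

Reading degrees in the order [0, 1, 2, 3, 4, 5, 6, 7, 8, 9] gives [3, 3, 3, 3, 3, 3, 3, 3, 3, 3]; set D = diag(3, 3, 3, 3, 3, 3, 3, 3, 3, 3) and form L = D - A. Computing det(xI - L) by cofactor expansion (or equivalently via sum-over-permutations) gives x^10 - 30x^9 + 390x^8 - 2880x^7 + 13305x^6 - 39882x^5 + 77640x^4 - 94800x^3 + 66000x^2 - 20000x. The coefficient of x^9 equals -trace(L) = -30, matching the sum of degrees.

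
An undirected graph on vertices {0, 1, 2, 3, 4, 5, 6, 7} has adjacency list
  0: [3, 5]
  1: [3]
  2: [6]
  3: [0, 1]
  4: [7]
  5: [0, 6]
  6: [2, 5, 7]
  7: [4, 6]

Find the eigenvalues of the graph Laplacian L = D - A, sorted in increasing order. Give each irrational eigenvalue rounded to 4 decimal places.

With the vertex order [0, 1, 2, 3, 4, 5, 6, 7], the degrees are [2, 1, 1, 2, 1, 2, 3, 2], giving D = diag(2, 1, 1, 2, 1, 2, 3, 2) and L = D - A. Since every row of L sums to 0, the all-ones vector is in the kernel and 0 is an eigenvalue. There is one zero in the spectrum, matching the 1 component.

[0, 0.1864, 0.5858, 1, 2, 2.4707, 3.4142, 4.3429]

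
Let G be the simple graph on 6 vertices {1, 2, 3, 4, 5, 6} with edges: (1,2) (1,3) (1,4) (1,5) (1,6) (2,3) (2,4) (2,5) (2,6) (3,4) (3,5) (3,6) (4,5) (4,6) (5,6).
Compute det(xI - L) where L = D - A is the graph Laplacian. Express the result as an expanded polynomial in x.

x^6 - 30x^5 + 360x^4 - 2160x^3 + 6480x^2 - 7776x

Each diagonal entry of L is the vertex degree and each off-diagonal entry is -1 where an edge is present, 0 otherwise; in the order [1, 2, 3, 4, 5, 6] the diagonal is [5, 5, 5, 5, 5, 5]. L has integer entries, so p(x) = det(xI - L) has integer coefficients. Expanding the determinant yields x^6 - 30x^5 + 360x^4 - 2160x^3 + 6480x^2 - 7776x. The coefficient of x^5 equals -trace(L) = -30, matching the sum of degrees. The largest eigenvalue, 6, is at most the vertex count 6. The eigenvalues sum to 30, which equals trace(L) = 2|E|.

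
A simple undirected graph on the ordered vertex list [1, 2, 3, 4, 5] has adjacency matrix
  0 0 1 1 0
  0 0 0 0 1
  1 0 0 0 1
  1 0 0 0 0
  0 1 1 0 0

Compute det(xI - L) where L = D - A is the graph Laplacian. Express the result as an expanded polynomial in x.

x^5 - 8x^4 + 21x^3 - 20x^2 + 5x

Each diagonal entry of L is the vertex degree and each off-diagonal entry is -1 where an edge is present, 0 otherwise; in the order [1, 2, 3, 4, 5] the diagonal is [2, 1, 2, 1, 2]. L has integer entries, so p(x) = det(xI - L) has integer coefficients. Expanding the determinant yields x^5 - 8x^4 + 21x^3 - 20x^2 + 5x. Since p(0) = det(-L) = 0, x divides p(x). The eigenvalues sum to 8, which equals trace(L) = 2|E|.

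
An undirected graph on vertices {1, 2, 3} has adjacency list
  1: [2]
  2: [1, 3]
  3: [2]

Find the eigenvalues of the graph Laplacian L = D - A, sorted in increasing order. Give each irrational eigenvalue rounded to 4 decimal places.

[0, 1, 3]

Each diagonal entry of L is the vertex degree and each off-diagonal entry is -1 where an edge is present, 0 otherwise; in the order [1, 2, 3] the diagonal is [1, 2, 1]. L is symmetric positive semidefinite, so every eigenvalue is real and nonnegative. The single zero eigenvalue shows the graph is connected. The eigenvalues sum to 4, which equals trace(L) = 2|E|. The largest eigenvalue, 3, is at most the vertex count 3.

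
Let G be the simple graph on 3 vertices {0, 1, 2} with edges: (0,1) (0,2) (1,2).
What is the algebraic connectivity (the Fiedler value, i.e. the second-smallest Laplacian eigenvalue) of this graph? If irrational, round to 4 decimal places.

3

With the vertex order [0, 1, 2], the degrees are [2, 2, 2], giving D = diag(2, 2, 2) and L = D - A. Computing the eigenvalues of L and sorting gives [0, 3, 3]. The Fiedler value lambda_2 = 3 is strictly positive, so the graph is connected. By the matrix-tree theorem the graph has (1/3) * product of the nonzero eigenvalues = 3 spanning trees. There is one zero in the spectrum, matching the 1 component.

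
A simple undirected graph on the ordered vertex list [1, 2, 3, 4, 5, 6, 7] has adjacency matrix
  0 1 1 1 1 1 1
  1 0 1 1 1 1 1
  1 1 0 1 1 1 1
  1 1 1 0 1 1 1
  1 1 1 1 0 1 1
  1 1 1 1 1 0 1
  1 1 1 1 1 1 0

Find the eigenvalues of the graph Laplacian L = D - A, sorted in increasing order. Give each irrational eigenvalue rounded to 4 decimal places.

With the vertex order [1, 2, 3, 4, 5, 6, 7], the degrees are [6, 6, 6, 6, 6, 6, 6], giving D = diag(6, 6, 6, 6, 6, 6, 6) and L = D - A. Diagonalising L (or applying a numerical eigensolver to the 7x7 matrix) gives the spectrum above. The single zero eigenvalue shows the graph is connected. By the matrix-tree theorem the graph has (1/7) * product of the nonzero eigenvalues = 16807 spanning trees.

[0, 7, 7, 7, 7, 7, 7]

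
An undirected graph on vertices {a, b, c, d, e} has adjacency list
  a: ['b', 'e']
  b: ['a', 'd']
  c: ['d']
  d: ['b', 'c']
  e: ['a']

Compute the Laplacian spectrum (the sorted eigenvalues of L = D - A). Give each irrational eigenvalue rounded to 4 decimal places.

[0, 0.3820, 1.3820, 2.6180, 3.6180]

Reading degrees in the order [a, b, c, d, e] gives [2, 2, 1, 2, 1]; set D = diag(2, 2, 1, 2, 1) and form L = D - A. Diagonalising L (or applying a numerical eigensolver to the 5x5 matrix) gives the spectrum above. The single zero eigenvalue shows the graph is connected.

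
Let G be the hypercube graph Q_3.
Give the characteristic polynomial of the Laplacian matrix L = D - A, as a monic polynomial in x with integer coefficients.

The graph has 8 vertices and degree multiset [3, 3, 3, 3, 3, 3, 3, 3]; D is the diagonal matrix of degrees and L = D - A. L has integer entries, so p(x) = det(xI - L) has integer coefficients. Expanding the determinant yields x^8 - 24x^7 + 240x^6 - 1296x^5 + 4080x^4 - 7488x^3 + 7424x^2 - 3072x. The coefficient of x^7 equals -trace(L) = -24, matching the sum of degrees. By the matrix-tree theorem the graph has (1/8) * product of the nonzero eigenvalues = 384 spanning trees. There is one zero in the spectrum, matching the 1 component.

x^8 - 24x^7 + 240x^6 - 1296x^5 + 4080x^4 - 7488x^3 + 7424x^2 - 3072x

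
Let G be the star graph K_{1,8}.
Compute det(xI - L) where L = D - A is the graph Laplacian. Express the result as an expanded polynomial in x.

The graph has 9 vertices and degree multiset [8, 1, 1, 1, 1, 1, 1, 1, 1]; D is the diagonal matrix of degrees and L = D - A. The eigenvalues of L are [0, 1, 1, 1, 1, 1, 1, 1, 9]; the characteristic polynomial is the product of (x - lambda_i), which multiplies out to x^9 - 16x^8 + 84x^7 - 224x^6 + 350x^5 - 336x^4 + 196x^3 - 64x^2 + 9x. The constant term is 0 because L is singular (the all-ones vector lies in its kernel). The eigenvalues sum to 16, which equals trace(L) = 2|E|. The largest eigenvalue, 9, is at most the vertex count 9.

x^9 - 16x^8 + 84x^7 - 224x^6 + 350x^5 - 336x^4 + 196x^3 - 64x^2 + 9x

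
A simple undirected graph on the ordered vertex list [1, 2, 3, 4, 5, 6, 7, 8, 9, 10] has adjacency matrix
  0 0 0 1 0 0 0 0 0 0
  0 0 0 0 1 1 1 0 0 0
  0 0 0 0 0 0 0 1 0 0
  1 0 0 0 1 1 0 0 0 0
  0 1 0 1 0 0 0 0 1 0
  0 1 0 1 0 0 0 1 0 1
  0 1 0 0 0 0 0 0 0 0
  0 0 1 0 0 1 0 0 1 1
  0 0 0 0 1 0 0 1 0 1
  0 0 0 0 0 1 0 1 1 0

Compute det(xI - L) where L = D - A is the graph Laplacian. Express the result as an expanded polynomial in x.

x^10 - 26x^9 + 285x^8 - 1716x^7 + 6199x^6 - 13784x^5 + 18628x^4 - 14560x^3 + 5924x^2 - 960x

Each diagonal entry of L is the vertex degree and each off-diagonal entry is -1 where an edge is present, 0 otherwise; in the order [1, 2, 3, 4, 5, 6, 7, 8, 9, 10] the diagonal is [1, 3, 1, 3, 3, 4, 1, 4, 3, 3]. L has integer entries, so p(x) = det(xI - L) has integer coefficients. Expanding the determinant yields x^10 - 26x^9 + 285x^8 - 1716x^7 + 6199x^6 - 13784x^5 + 18628x^4 - 14560x^3 + 5924x^2 - 960x. The coefficient of x^9 equals -trace(L) = -26, matching the sum of degrees.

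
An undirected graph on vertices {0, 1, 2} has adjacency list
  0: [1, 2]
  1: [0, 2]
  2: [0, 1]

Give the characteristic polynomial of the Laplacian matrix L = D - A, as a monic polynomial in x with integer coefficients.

Each diagonal entry of L is the vertex degree and each off-diagonal entry is -1 where an edge is present, 0 otherwise; in the order [0, 1, 2] the diagonal is [2, 2, 2]. The eigenvalues of L are [0, 3, 3]; the characteristic polynomial is the product of (x - lambda_i), which multiplies out to x^3 - 6x^2 + 9x. The constant term is 0 because L is singular (the all-ones vector lies in its kernel).

x^3 - 6x^2 + 9x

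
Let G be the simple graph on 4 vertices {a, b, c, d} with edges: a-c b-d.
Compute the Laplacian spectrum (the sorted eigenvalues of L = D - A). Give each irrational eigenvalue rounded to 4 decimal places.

[0, 0, 2, 2]

Each diagonal entry of L is the vertex degree and each off-diagonal entry is -1 where an edge is present, 0 otherwise; in the order [a, b, c, d] the diagonal is [1, 1, 1, 1]. Diagonalising L (or applying a numerical eigensolver to the 4x4 matrix) gives the spectrum above. The 2 zero eigenvalues correspond to the 2 connected components. The eigenvalues sum to 4, which equals trace(L) = 2|E|.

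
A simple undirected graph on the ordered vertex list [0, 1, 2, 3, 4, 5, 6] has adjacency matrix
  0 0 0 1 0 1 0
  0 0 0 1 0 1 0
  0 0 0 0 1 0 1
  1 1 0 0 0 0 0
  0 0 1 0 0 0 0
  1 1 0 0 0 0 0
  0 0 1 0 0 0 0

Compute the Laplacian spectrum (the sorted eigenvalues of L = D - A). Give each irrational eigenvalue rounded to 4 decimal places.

Reading degrees in the order [0, 1, 2, 3, 4, 5, 6] gives [2, 2, 2, 2, 1, 2, 1]; set D = diag(2, 2, 2, 2, 1, 2, 1) and form L = D - A. Since every row of L sums to 0, the all-ones vector is in the kernel and 0 is an eigenvalue. The 2 zero eigenvalues correspond to the 2 connected components. The eigenvalues sum to 12, which equals trace(L) = 2|E|. The largest eigenvalue, 4, is at most the vertex count 7.

[0, 0, 1, 2, 2, 3, 4]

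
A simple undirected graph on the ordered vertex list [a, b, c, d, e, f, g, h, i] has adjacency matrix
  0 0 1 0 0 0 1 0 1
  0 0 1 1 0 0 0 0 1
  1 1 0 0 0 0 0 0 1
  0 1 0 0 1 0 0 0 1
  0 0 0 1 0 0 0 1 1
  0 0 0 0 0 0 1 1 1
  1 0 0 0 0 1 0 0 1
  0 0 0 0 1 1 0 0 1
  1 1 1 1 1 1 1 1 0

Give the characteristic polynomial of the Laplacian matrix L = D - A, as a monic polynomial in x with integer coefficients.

x^9 - 32x^8 + 428x^7 - 3136x^6 + 13786x^5 - 37232x^4 + 60276x^3 - 53424x^2 + 19845x

With the vertex order [a, b, c, d, e, f, g, h, i], the degrees are [3, 3, 3, 3, 3, 3, 3, 3, 8], giving D = diag(3, 3, 3, 3, 3, 3, 3, 3, 8) and L = D - A. L has integer entries, so p(x) = det(xI - L) has integer coefficients. Expanding the determinant yields x^9 - 32x^8 + 428x^7 - 3136x^6 + 13786x^5 - 37232x^4 + 60276x^3 - 53424x^2 + 19845x. The constant term is 0 because L is singular (the all-ones vector lies in its kernel). There is one zero in the spectrum, matching the 1 component.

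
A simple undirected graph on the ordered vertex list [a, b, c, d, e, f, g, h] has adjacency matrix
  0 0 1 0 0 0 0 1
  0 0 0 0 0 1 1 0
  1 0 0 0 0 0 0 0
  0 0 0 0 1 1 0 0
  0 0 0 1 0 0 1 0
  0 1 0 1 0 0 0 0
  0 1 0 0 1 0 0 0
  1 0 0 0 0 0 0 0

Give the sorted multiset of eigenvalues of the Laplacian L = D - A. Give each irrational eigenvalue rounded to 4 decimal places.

Each diagonal entry of L is the vertex degree and each off-diagonal entry is -1 where an edge is present, 0 otherwise; in the order [a, b, c, d, e, f, g, h] the diagonal is [2, 2, 1, 2, 2, 2, 2, 1]. Diagonalising L (or applying a numerical eigensolver to the 8x8 matrix) gives the spectrum above. The 2 zero eigenvalues correspond to the 2 connected components. The eigenvalues sum to 14, which equals trace(L) = 2|E|.

[0, 0, 1, 1.3820, 1.3820, 3, 3.6180, 3.6180]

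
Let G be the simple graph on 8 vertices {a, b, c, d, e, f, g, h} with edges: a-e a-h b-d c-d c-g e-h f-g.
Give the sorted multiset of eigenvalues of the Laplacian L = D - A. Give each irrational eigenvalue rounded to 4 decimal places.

With the vertex order [a, b, c, d, e, f, g, h], the degrees are [2, 1, 2, 2, 2, 1, 2, 2], giving D = diag(2, 1, 2, 2, 2, 1, 2, 2) and L = D - A. Since every row of L sums to 0, the all-ones vector is in the kernel and 0 is an eigenvalue. The 2 zero eigenvalues correspond to the 2 connected components. There are 2 zeros in the spectrum, matching the 2 components.

[0, 0, 0.3820, 1.3820, 2.6180, 3, 3, 3.6180]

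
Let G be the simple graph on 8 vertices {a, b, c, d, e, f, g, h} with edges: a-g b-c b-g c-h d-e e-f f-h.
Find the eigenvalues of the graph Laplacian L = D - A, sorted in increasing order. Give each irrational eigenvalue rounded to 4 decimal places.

[0, 0.1522, 0.5858, 1.2346, 2, 2.7654, 3.4142, 3.8478]

Each diagonal entry of L is the vertex degree and each off-diagonal entry is -1 where an edge is present, 0 otherwise; in the order [a, b, c, d, e, f, g, h] the diagonal is [1, 2, 2, 1, 2, 2, 2, 2]. The multiplicity of 0 as a Laplacian eigenvalue equals the number of connected components. The largest eigenvalue, 3.8478, is at most the vertex count 8.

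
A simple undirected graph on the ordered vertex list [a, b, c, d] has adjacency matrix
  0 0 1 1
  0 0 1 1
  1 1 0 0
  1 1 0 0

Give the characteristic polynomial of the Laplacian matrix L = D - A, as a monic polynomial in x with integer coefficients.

x^4 - 8x^3 + 20x^2 - 16x

Reading degrees in the order [a, b, c, d] gives [2, 2, 2, 2]; set D = diag(2, 2, 2, 2) and form L = D - A. The eigenvalues of L are [0, 2, 2, 4]; the characteristic polynomial is the product of (x - lambda_i), which multiplies out to x^4 - 8x^3 + 20x^2 - 16x. The coefficient of x^3 equals -trace(L) = -8, matching the sum of degrees. There is one zero in the spectrum, matching the 1 component.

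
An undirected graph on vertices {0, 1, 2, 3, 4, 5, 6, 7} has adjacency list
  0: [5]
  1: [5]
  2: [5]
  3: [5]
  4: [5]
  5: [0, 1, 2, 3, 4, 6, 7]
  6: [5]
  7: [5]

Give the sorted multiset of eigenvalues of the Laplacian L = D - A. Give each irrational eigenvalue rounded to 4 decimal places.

With the vertex order [0, 1, 2, 3, 4, 5, 6, 7], the degrees are [1, 1, 1, 1, 1, 7, 1, 1], giving D = diag(1, 1, 1, 1, 1, 7, 1, 1) and L = D - A. Since every row of L sums to 0, the all-ones vector is in the kernel and 0 is an eigenvalue. The single zero eigenvalue shows the graph is connected.

[0, 1, 1, 1, 1, 1, 1, 8]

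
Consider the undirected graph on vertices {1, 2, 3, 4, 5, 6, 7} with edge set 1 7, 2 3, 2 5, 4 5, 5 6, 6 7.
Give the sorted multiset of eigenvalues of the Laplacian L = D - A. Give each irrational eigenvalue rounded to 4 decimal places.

Reading degrees in the order [1, 2, 3, 4, 5, 6, 7] gives [1, 2, 1, 1, 3, 2, 2]; set D = diag(1, 2, 1, 1, 3, 2, 2) and form L = D - A. Diagonalising L (or applying a numerical eigensolver to the 7x7 matrix) gives the spectrum above. There is one zero in the spectrum, matching the 1 component.

[0, 0.2603, 0.6262, 1.4055, 2.2742, 3.0996, 4.3342]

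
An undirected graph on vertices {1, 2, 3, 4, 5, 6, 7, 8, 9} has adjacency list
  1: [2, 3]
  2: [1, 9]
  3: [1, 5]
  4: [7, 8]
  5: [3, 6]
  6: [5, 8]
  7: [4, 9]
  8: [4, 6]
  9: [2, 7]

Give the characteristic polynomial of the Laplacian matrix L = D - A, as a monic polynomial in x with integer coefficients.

Reading degrees in the order [1, 2, 3, 4, 5, 6, 7, 8, 9] gives [2, 2, 2, 2, 2, 2, 2, 2, 2]; set D = diag(2, 2, 2, 2, 2, 2, 2, 2, 2) and form L = D - A. Computing det(xI - L) by cofactor expansion (or equivalently via sum-over-permutations) gives x^9 - 18x^8 + 135x^7 - 546x^6 + 1287x^5 - 1782x^4 + 1386x^3 - 540x^2 + 81x. The constant term is 0 because L is singular (the all-ones vector lies in its kernel).

x^9 - 18x^8 + 135x^7 - 546x^6 + 1287x^5 - 1782x^4 + 1386x^3 - 540x^2 + 81x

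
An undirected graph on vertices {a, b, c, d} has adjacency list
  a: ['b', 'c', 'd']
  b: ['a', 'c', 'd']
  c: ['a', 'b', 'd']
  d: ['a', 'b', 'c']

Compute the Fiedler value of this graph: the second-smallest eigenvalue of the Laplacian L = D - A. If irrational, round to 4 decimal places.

Reading degrees in the order [a, b, c, d] gives [3, 3, 3, 3]; set D = diag(3, 3, 3, 3) and form L = D - A. Computing the eigenvalues of L and sorting gives [0, 4, 4, 4]. The Fiedler value lambda_2 = 4 is strictly positive, so the graph is connected. By the matrix-tree theorem the graph has (1/4) * product of the nonzero eigenvalues = 16 spanning trees. The eigenvalues sum to 12, which equals trace(L) = 2|E|.

4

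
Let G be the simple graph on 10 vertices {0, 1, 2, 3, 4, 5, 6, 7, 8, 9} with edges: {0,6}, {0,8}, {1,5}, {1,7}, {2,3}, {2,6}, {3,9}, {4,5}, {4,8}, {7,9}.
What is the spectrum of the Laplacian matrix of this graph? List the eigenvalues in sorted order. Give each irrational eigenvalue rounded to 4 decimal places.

With the vertex order [0, 1, 2, 3, 4, 5, 6, 7, 8, 9], the degrees are [2, 2, 2, 2, 2, 2, 2, 2, 2, 2], giving D = diag(2, 2, 2, 2, 2, 2, 2, 2, 2, 2) and L = D - A. Diagonalising L (or applying a numerical eigensolver to the 10x10 matrix) gives the spectrum above. The single zero eigenvalue shows the graph is connected. The largest eigenvalue, 4, is at most the vertex count 10. By the matrix-tree theorem the graph has (1/10) * product of the nonzero eigenvalues = 10 spanning trees.

[0, 0.3820, 0.3820, 1.3820, 1.3820, 2.6180, 2.6180, 3.6180, 3.6180, 4]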